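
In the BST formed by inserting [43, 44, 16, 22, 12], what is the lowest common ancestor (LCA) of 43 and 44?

Tree insertion order: [43, 44, 16, 22, 12]
Tree (level-order array): [43, 16, 44, 12, 22]
In a BST, the LCA of p=43, q=44 is the first node v on the
root-to-leaf path with p <= v <= q (go left if both < v, right if both > v).
Walk from root:
  at 43: 43 <= 43 <= 44, this is the LCA
LCA = 43


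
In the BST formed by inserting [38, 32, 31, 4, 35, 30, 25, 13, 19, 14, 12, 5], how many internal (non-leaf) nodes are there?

Tree built from: [38, 32, 31, 4, 35, 30, 25, 13, 19, 14, 12, 5]
Tree (level-order array): [38, 32, None, 31, 35, 4, None, None, None, None, 30, 25, None, 13, None, 12, 19, 5, None, 14]
Rule: An internal node has at least one child.
Per-node child counts:
  node 38: 1 child(ren)
  node 32: 2 child(ren)
  node 31: 1 child(ren)
  node 4: 1 child(ren)
  node 30: 1 child(ren)
  node 25: 1 child(ren)
  node 13: 2 child(ren)
  node 12: 1 child(ren)
  node 5: 0 child(ren)
  node 19: 1 child(ren)
  node 14: 0 child(ren)
  node 35: 0 child(ren)
Matching nodes: [38, 32, 31, 4, 30, 25, 13, 12, 19]
Count of internal (non-leaf) nodes: 9


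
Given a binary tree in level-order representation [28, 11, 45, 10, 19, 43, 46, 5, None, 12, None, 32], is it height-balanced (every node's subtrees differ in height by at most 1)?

Tree (level-order array): [28, 11, 45, 10, 19, 43, 46, 5, None, 12, None, 32]
Definition: a tree is height-balanced if, at every node, |h(left) - h(right)| <= 1 (empty subtree has height -1).
Bottom-up per-node check:
  node 5: h_left=-1, h_right=-1, diff=0 [OK], height=0
  node 10: h_left=0, h_right=-1, diff=1 [OK], height=1
  node 12: h_left=-1, h_right=-1, diff=0 [OK], height=0
  node 19: h_left=0, h_right=-1, diff=1 [OK], height=1
  node 11: h_left=1, h_right=1, diff=0 [OK], height=2
  node 32: h_left=-1, h_right=-1, diff=0 [OK], height=0
  node 43: h_left=0, h_right=-1, diff=1 [OK], height=1
  node 46: h_left=-1, h_right=-1, diff=0 [OK], height=0
  node 45: h_left=1, h_right=0, diff=1 [OK], height=2
  node 28: h_left=2, h_right=2, diff=0 [OK], height=3
All nodes satisfy the balance condition.
Result: Balanced


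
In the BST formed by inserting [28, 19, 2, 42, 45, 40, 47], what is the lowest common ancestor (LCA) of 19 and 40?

Tree insertion order: [28, 19, 2, 42, 45, 40, 47]
Tree (level-order array): [28, 19, 42, 2, None, 40, 45, None, None, None, None, None, 47]
In a BST, the LCA of p=19, q=40 is the first node v on the
root-to-leaf path with p <= v <= q (go left if both < v, right if both > v).
Walk from root:
  at 28: 19 <= 28 <= 40, this is the LCA
LCA = 28


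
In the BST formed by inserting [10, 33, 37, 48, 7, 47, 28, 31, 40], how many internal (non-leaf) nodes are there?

Tree built from: [10, 33, 37, 48, 7, 47, 28, 31, 40]
Tree (level-order array): [10, 7, 33, None, None, 28, 37, None, 31, None, 48, None, None, 47, None, 40]
Rule: An internal node has at least one child.
Per-node child counts:
  node 10: 2 child(ren)
  node 7: 0 child(ren)
  node 33: 2 child(ren)
  node 28: 1 child(ren)
  node 31: 0 child(ren)
  node 37: 1 child(ren)
  node 48: 1 child(ren)
  node 47: 1 child(ren)
  node 40: 0 child(ren)
Matching nodes: [10, 33, 28, 37, 48, 47]
Count of internal (non-leaf) nodes: 6


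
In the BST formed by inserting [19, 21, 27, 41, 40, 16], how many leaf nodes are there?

Tree built from: [19, 21, 27, 41, 40, 16]
Tree (level-order array): [19, 16, 21, None, None, None, 27, None, 41, 40]
Rule: A leaf has 0 children.
Per-node child counts:
  node 19: 2 child(ren)
  node 16: 0 child(ren)
  node 21: 1 child(ren)
  node 27: 1 child(ren)
  node 41: 1 child(ren)
  node 40: 0 child(ren)
Matching nodes: [16, 40]
Count of leaf nodes: 2


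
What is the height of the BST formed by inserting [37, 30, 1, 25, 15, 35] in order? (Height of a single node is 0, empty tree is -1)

Insertion order: [37, 30, 1, 25, 15, 35]
Tree (level-order array): [37, 30, None, 1, 35, None, 25, None, None, 15]
Compute height bottom-up (empty subtree = -1):
  height(15) = 1 + max(-1, -1) = 0
  height(25) = 1 + max(0, -1) = 1
  height(1) = 1 + max(-1, 1) = 2
  height(35) = 1 + max(-1, -1) = 0
  height(30) = 1 + max(2, 0) = 3
  height(37) = 1 + max(3, -1) = 4
Height = 4


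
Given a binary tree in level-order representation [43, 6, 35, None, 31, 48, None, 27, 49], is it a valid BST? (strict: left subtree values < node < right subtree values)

Level-order array: [43, 6, 35, None, 31, 48, None, 27, 49]
Validate using subtree bounds (lo, hi): at each node, require lo < value < hi,
then recurse left with hi=value and right with lo=value.
Preorder trace (stopping at first violation):
  at node 43 with bounds (-inf, +inf): OK
  at node 6 with bounds (-inf, 43): OK
  at node 31 with bounds (6, 43): OK
  at node 27 with bounds (6, 31): OK
  at node 49 with bounds (31, 43): VIOLATION
Node 49 violates its bound: not (31 < 49 < 43).
Result: Not a valid BST


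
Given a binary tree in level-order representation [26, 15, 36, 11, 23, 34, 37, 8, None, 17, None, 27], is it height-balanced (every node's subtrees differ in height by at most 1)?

Tree (level-order array): [26, 15, 36, 11, 23, 34, 37, 8, None, 17, None, 27]
Definition: a tree is height-balanced if, at every node, |h(left) - h(right)| <= 1 (empty subtree has height -1).
Bottom-up per-node check:
  node 8: h_left=-1, h_right=-1, diff=0 [OK], height=0
  node 11: h_left=0, h_right=-1, diff=1 [OK], height=1
  node 17: h_left=-1, h_right=-1, diff=0 [OK], height=0
  node 23: h_left=0, h_right=-1, diff=1 [OK], height=1
  node 15: h_left=1, h_right=1, diff=0 [OK], height=2
  node 27: h_left=-1, h_right=-1, diff=0 [OK], height=0
  node 34: h_left=0, h_right=-1, diff=1 [OK], height=1
  node 37: h_left=-1, h_right=-1, diff=0 [OK], height=0
  node 36: h_left=1, h_right=0, diff=1 [OK], height=2
  node 26: h_left=2, h_right=2, diff=0 [OK], height=3
All nodes satisfy the balance condition.
Result: Balanced


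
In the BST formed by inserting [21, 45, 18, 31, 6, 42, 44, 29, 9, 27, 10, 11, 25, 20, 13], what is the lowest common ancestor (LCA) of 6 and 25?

Tree insertion order: [21, 45, 18, 31, 6, 42, 44, 29, 9, 27, 10, 11, 25, 20, 13]
Tree (level-order array): [21, 18, 45, 6, 20, 31, None, None, 9, None, None, 29, 42, None, 10, 27, None, None, 44, None, 11, 25, None, None, None, None, 13]
In a BST, the LCA of p=6, q=25 is the first node v on the
root-to-leaf path with p <= v <= q (go left if both < v, right if both > v).
Walk from root:
  at 21: 6 <= 21 <= 25, this is the LCA
LCA = 21


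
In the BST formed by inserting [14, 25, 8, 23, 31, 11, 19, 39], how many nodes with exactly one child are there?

Tree built from: [14, 25, 8, 23, 31, 11, 19, 39]
Tree (level-order array): [14, 8, 25, None, 11, 23, 31, None, None, 19, None, None, 39]
Rule: These are nodes with exactly 1 non-null child.
Per-node child counts:
  node 14: 2 child(ren)
  node 8: 1 child(ren)
  node 11: 0 child(ren)
  node 25: 2 child(ren)
  node 23: 1 child(ren)
  node 19: 0 child(ren)
  node 31: 1 child(ren)
  node 39: 0 child(ren)
Matching nodes: [8, 23, 31]
Count of nodes with exactly one child: 3


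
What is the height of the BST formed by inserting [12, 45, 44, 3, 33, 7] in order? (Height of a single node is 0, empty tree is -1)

Insertion order: [12, 45, 44, 3, 33, 7]
Tree (level-order array): [12, 3, 45, None, 7, 44, None, None, None, 33]
Compute height bottom-up (empty subtree = -1):
  height(7) = 1 + max(-1, -1) = 0
  height(3) = 1 + max(-1, 0) = 1
  height(33) = 1 + max(-1, -1) = 0
  height(44) = 1 + max(0, -1) = 1
  height(45) = 1 + max(1, -1) = 2
  height(12) = 1 + max(1, 2) = 3
Height = 3


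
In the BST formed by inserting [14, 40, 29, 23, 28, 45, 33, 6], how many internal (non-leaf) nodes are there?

Tree built from: [14, 40, 29, 23, 28, 45, 33, 6]
Tree (level-order array): [14, 6, 40, None, None, 29, 45, 23, 33, None, None, None, 28]
Rule: An internal node has at least one child.
Per-node child counts:
  node 14: 2 child(ren)
  node 6: 0 child(ren)
  node 40: 2 child(ren)
  node 29: 2 child(ren)
  node 23: 1 child(ren)
  node 28: 0 child(ren)
  node 33: 0 child(ren)
  node 45: 0 child(ren)
Matching nodes: [14, 40, 29, 23]
Count of internal (non-leaf) nodes: 4


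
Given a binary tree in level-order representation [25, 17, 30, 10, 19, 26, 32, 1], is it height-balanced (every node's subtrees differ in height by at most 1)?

Tree (level-order array): [25, 17, 30, 10, 19, 26, 32, 1]
Definition: a tree is height-balanced if, at every node, |h(left) - h(right)| <= 1 (empty subtree has height -1).
Bottom-up per-node check:
  node 1: h_left=-1, h_right=-1, diff=0 [OK], height=0
  node 10: h_left=0, h_right=-1, diff=1 [OK], height=1
  node 19: h_left=-1, h_right=-1, diff=0 [OK], height=0
  node 17: h_left=1, h_right=0, diff=1 [OK], height=2
  node 26: h_left=-1, h_right=-1, diff=0 [OK], height=0
  node 32: h_left=-1, h_right=-1, diff=0 [OK], height=0
  node 30: h_left=0, h_right=0, diff=0 [OK], height=1
  node 25: h_left=2, h_right=1, diff=1 [OK], height=3
All nodes satisfy the balance condition.
Result: Balanced


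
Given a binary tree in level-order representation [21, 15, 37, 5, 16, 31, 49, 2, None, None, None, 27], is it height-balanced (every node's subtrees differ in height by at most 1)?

Tree (level-order array): [21, 15, 37, 5, 16, 31, 49, 2, None, None, None, 27]
Definition: a tree is height-balanced if, at every node, |h(left) - h(right)| <= 1 (empty subtree has height -1).
Bottom-up per-node check:
  node 2: h_left=-1, h_right=-1, diff=0 [OK], height=0
  node 5: h_left=0, h_right=-1, diff=1 [OK], height=1
  node 16: h_left=-1, h_right=-1, diff=0 [OK], height=0
  node 15: h_left=1, h_right=0, diff=1 [OK], height=2
  node 27: h_left=-1, h_right=-1, diff=0 [OK], height=0
  node 31: h_left=0, h_right=-1, diff=1 [OK], height=1
  node 49: h_left=-1, h_right=-1, diff=0 [OK], height=0
  node 37: h_left=1, h_right=0, diff=1 [OK], height=2
  node 21: h_left=2, h_right=2, diff=0 [OK], height=3
All nodes satisfy the balance condition.
Result: Balanced


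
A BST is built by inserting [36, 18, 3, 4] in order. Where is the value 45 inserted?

Starting tree (level order): [36, 18, None, 3, None, None, 4]
Insertion path: 36
Result: insert 45 as right child of 36
Final tree (level order): [36, 18, 45, 3, None, None, None, None, 4]


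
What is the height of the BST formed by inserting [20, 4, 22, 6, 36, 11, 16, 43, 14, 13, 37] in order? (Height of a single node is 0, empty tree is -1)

Insertion order: [20, 4, 22, 6, 36, 11, 16, 43, 14, 13, 37]
Tree (level-order array): [20, 4, 22, None, 6, None, 36, None, 11, None, 43, None, 16, 37, None, 14, None, None, None, 13]
Compute height bottom-up (empty subtree = -1):
  height(13) = 1 + max(-1, -1) = 0
  height(14) = 1 + max(0, -1) = 1
  height(16) = 1 + max(1, -1) = 2
  height(11) = 1 + max(-1, 2) = 3
  height(6) = 1 + max(-1, 3) = 4
  height(4) = 1 + max(-1, 4) = 5
  height(37) = 1 + max(-1, -1) = 0
  height(43) = 1 + max(0, -1) = 1
  height(36) = 1 + max(-1, 1) = 2
  height(22) = 1 + max(-1, 2) = 3
  height(20) = 1 + max(5, 3) = 6
Height = 6


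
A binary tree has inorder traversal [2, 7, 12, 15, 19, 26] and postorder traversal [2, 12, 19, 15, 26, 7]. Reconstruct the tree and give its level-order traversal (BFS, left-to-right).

Inorder:   [2, 7, 12, 15, 19, 26]
Postorder: [2, 12, 19, 15, 26, 7]
Algorithm: postorder visits root last, so walk postorder right-to-left;
each value is the root of the current inorder slice — split it at that
value, recurse on the right subtree first, then the left.
Recursive splits:
  root=7; inorder splits into left=[2], right=[12, 15, 19, 26]
  root=26; inorder splits into left=[12, 15, 19], right=[]
  root=15; inorder splits into left=[12], right=[19]
  root=19; inorder splits into left=[], right=[]
  root=12; inorder splits into left=[], right=[]
  root=2; inorder splits into left=[], right=[]
Reconstructed level-order: [7, 2, 26, 15, 12, 19]


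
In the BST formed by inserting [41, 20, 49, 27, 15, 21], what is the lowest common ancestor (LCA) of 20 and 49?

Tree insertion order: [41, 20, 49, 27, 15, 21]
Tree (level-order array): [41, 20, 49, 15, 27, None, None, None, None, 21]
In a BST, the LCA of p=20, q=49 is the first node v on the
root-to-leaf path with p <= v <= q (go left if both < v, right if both > v).
Walk from root:
  at 41: 20 <= 41 <= 49, this is the LCA
LCA = 41


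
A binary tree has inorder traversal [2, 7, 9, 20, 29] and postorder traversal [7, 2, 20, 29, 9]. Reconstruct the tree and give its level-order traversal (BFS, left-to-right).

Inorder:   [2, 7, 9, 20, 29]
Postorder: [7, 2, 20, 29, 9]
Algorithm: postorder visits root last, so walk postorder right-to-left;
each value is the root of the current inorder slice — split it at that
value, recurse on the right subtree first, then the left.
Recursive splits:
  root=9; inorder splits into left=[2, 7], right=[20, 29]
  root=29; inorder splits into left=[20], right=[]
  root=20; inorder splits into left=[], right=[]
  root=2; inorder splits into left=[], right=[7]
  root=7; inorder splits into left=[], right=[]
Reconstructed level-order: [9, 2, 29, 7, 20]


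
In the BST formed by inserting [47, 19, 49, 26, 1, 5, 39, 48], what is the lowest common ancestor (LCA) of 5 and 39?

Tree insertion order: [47, 19, 49, 26, 1, 5, 39, 48]
Tree (level-order array): [47, 19, 49, 1, 26, 48, None, None, 5, None, 39]
In a BST, the LCA of p=5, q=39 is the first node v on the
root-to-leaf path with p <= v <= q (go left if both < v, right if both > v).
Walk from root:
  at 47: both 5 and 39 < 47, go left
  at 19: 5 <= 19 <= 39, this is the LCA
LCA = 19


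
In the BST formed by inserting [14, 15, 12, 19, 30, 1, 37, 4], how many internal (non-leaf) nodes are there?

Tree built from: [14, 15, 12, 19, 30, 1, 37, 4]
Tree (level-order array): [14, 12, 15, 1, None, None, 19, None, 4, None, 30, None, None, None, 37]
Rule: An internal node has at least one child.
Per-node child counts:
  node 14: 2 child(ren)
  node 12: 1 child(ren)
  node 1: 1 child(ren)
  node 4: 0 child(ren)
  node 15: 1 child(ren)
  node 19: 1 child(ren)
  node 30: 1 child(ren)
  node 37: 0 child(ren)
Matching nodes: [14, 12, 1, 15, 19, 30]
Count of internal (non-leaf) nodes: 6


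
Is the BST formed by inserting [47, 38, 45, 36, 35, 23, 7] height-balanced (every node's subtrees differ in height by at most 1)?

Tree (level-order array): [47, 38, None, 36, 45, 35, None, None, None, 23, None, 7]
Definition: a tree is height-balanced if, at every node, |h(left) - h(right)| <= 1 (empty subtree has height -1).
Bottom-up per-node check:
  node 7: h_left=-1, h_right=-1, diff=0 [OK], height=0
  node 23: h_left=0, h_right=-1, diff=1 [OK], height=1
  node 35: h_left=1, h_right=-1, diff=2 [FAIL (|1--1|=2 > 1)], height=2
  node 36: h_left=2, h_right=-1, diff=3 [FAIL (|2--1|=3 > 1)], height=3
  node 45: h_left=-1, h_right=-1, diff=0 [OK], height=0
  node 38: h_left=3, h_right=0, diff=3 [FAIL (|3-0|=3 > 1)], height=4
  node 47: h_left=4, h_right=-1, diff=5 [FAIL (|4--1|=5 > 1)], height=5
Node 35 violates the condition: |1 - -1| = 2 > 1.
Result: Not balanced


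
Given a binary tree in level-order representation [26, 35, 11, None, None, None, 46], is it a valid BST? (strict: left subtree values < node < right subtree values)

Level-order array: [26, 35, 11, None, None, None, 46]
Validate using subtree bounds (lo, hi): at each node, require lo < value < hi,
then recurse left with hi=value and right with lo=value.
Preorder trace (stopping at first violation):
  at node 26 with bounds (-inf, +inf): OK
  at node 35 with bounds (-inf, 26): VIOLATION
Node 35 violates its bound: not (-inf < 35 < 26).
Result: Not a valid BST


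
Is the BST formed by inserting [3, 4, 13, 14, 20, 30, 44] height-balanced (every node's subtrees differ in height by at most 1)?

Tree (level-order array): [3, None, 4, None, 13, None, 14, None, 20, None, 30, None, 44]
Definition: a tree is height-balanced if, at every node, |h(left) - h(right)| <= 1 (empty subtree has height -1).
Bottom-up per-node check:
  node 44: h_left=-1, h_right=-1, diff=0 [OK], height=0
  node 30: h_left=-1, h_right=0, diff=1 [OK], height=1
  node 20: h_left=-1, h_right=1, diff=2 [FAIL (|-1-1|=2 > 1)], height=2
  node 14: h_left=-1, h_right=2, diff=3 [FAIL (|-1-2|=3 > 1)], height=3
  node 13: h_left=-1, h_right=3, diff=4 [FAIL (|-1-3|=4 > 1)], height=4
  node 4: h_left=-1, h_right=4, diff=5 [FAIL (|-1-4|=5 > 1)], height=5
  node 3: h_left=-1, h_right=5, diff=6 [FAIL (|-1-5|=6 > 1)], height=6
Node 20 violates the condition: |-1 - 1| = 2 > 1.
Result: Not balanced


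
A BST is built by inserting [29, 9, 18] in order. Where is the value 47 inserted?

Starting tree (level order): [29, 9, None, None, 18]
Insertion path: 29
Result: insert 47 as right child of 29
Final tree (level order): [29, 9, 47, None, 18]


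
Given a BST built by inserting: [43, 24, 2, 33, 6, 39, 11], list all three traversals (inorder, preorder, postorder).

Tree insertion order: [43, 24, 2, 33, 6, 39, 11]
Tree (level-order array): [43, 24, None, 2, 33, None, 6, None, 39, None, 11]
Inorder (L, root, R): [2, 6, 11, 24, 33, 39, 43]
Preorder (root, L, R): [43, 24, 2, 6, 11, 33, 39]
Postorder (L, R, root): [11, 6, 2, 39, 33, 24, 43]


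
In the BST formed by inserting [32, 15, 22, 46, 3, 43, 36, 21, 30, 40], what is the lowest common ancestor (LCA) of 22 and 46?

Tree insertion order: [32, 15, 22, 46, 3, 43, 36, 21, 30, 40]
Tree (level-order array): [32, 15, 46, 3, 22, 43, None, None, None, 21, 30, 36, None, None, None, None, None, None, 40]
In a BST, the LCA of p=22, q=46 is the first node v on the
root-to-leaf path with p <= v <= q (go left if both < v, right if both > v).
Walk from root:
  at 32: 22 <= 32 <= 46, this is the LCA
LCA = 32


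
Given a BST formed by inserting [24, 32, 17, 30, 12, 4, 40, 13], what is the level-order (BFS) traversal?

Tree insertion order: [24, 32, 17, 30, 12, 4, 40, 13]
Tree (level-order array): [24, 17, 32, 12, None, 30, 40, 4, 13]
BFS from the root, enqueuing left then right child of each popped node:
  queue [24] -> pop 24, enqueue [17, 32], visited so far: [24]
  queue [17, 32] -> pop 17, enqueue [12], visited so far: [24, 17]
  queue [32, 12] -> pop 32, enqueue [30, 40], visited so far: [24, 17, 32]
  queue [12, 30, 40] -> pop 12, enqueue [4, 13], visited so far: [24, 17, 32, 12]
  queue [30, 40, 4, 13] -> pop 30, enqueue [none], visited so far: [24, 17, 32, 12, 30]
  queue [40, 4, 13] -> pop 40, enqueue [none], visited so far: [24, 17, 32, 12, 30, 40]
  queue [4, 13] -> pop 4, enqueue [none], visited so far: [24, 17, 32, 12, 30, 40, 4]
  queue [13] -> pop 13, enqueue [none], visited so far: [24, 17, 32, 12, 30, 40, 4, 13]
Result: [24, 17, 32, 12, 30, 40, 4, 13]


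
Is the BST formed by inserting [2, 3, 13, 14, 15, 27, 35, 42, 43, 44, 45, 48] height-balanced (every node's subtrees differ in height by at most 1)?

Tree (level-order array): [2, None, 3, None, 13, None, 14, None, 15, None, 27, None, 35, None, 42, None, 43, None, 44, None, 45, None, 48]
Definition: a tree is height-balanced if, at every node, |h(left) - h(right)| <= 1 (empty subtree has height -1).
Bottom-up per-node check:
  node 48: h_left=-1, h_right=-1, diff=0 [OK], height=0
  node 45: h_left=-1, h_right=0, diff=1 [OK], height=1
  node 44: h_left=-1, h_right=1, diff=2 [FAIL (|-1-1|=2 > 1)], height=2
  node 43: h_left=-1, h_right=2, diff=3 [FAIL (|-1-2|=3 > 1)], height=3
  node 42: h_left=-1, h_right=3, diff=4 [FAIL (|-1-3|=4 > 1)], height=4
  node 35: h_left=-1, h_right=4, diff=5 [FAIL (|-1-4|=5 > 1)], height=5
  node 27: h_left=-1, h_right=5, diff=6 [FAIL (|-1-5|=6 > 1)], height=6
  node 15: h_left=-1, h_right=6, diff=7 [FAIL (|-1-6|=7 > 1)], height=7
  node 14: h_left=-1, h_right=7, diff=8 [FAIL (|-1-7|=8 > 1)], height=8
  node 13: h_left=-1, h_right=8, diff=9 [FAIL (|-1-8|=9 > 1)], height=9
  node 3: h_left=-1, h_right=9, diff=10 [FAIL (|-1-9|=10 > 1)], height=10
  node 2: h_left=-1, h_right=10, diff=11 [FAIL (|-1-10|=11 > 1)], height=11
Node 44 violates the condition: |-1 - 1| = 2 > 1.
Result: Not balanced


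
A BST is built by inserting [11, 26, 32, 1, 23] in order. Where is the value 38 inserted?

Starting tree (level order): [11, 1, 26, None, None, 23, 32]
Insertion path: 11 -> 26 -> 32
Result: insert 38 as right child of 32
Final tree (level order): [11, 1, 26, None, None, 23, 32, None, None, None, 38]


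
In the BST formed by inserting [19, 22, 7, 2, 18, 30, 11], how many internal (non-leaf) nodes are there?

Tree built from: [19, 22, 7, 2, 18, 30, 11]
Tree (level-order array): [19, 7, 22, 2, 18, None, 30, None, None, 11]
Rule: An internal node has at least one child.
Per-node child counts:
  node 19: 2 child(ren)
  node 7: 2 child(ren)
  node 2: 0 child(ren)
  node 18: 1 child(ren)
  node 11: 0 child(ren)
  node 22: 1 child(ren)
  node 30: 0 child(ren)
Matching nodes: [19, 7, 18, 22]
Count of internal (non-leaf) nodes: 4


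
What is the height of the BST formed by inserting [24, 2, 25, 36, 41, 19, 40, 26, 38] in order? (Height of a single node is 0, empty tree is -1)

Insertion order: [24, 2, 25, 36, 41, 19, 40, 26, 38]
Tree (level-order array): [24, 2, 25, None, 19, None, 36, None, None, 26, 41, None, None, 40, None, 38]
Compute height bottom-up (empty subtree = -1):
  height(19) = 1 + max(-1, -1) = 0
  height(2) = 1 + max(-1, 0) = 1
  height(26) = 1 + max(-1, -1) = 0
  height(38) = 1 + max(-1, -1) = 0
  height(40) = 1 + max(0, -1) = 1
  height(41) = 1 + max(1, -1) = 2
  height(36) = 1 + max(0, 2) = 3
  height(25) = 1 + max(-1, 3) = 4
  height(24) = 1 + max(1, 4) = 5
Height = 5


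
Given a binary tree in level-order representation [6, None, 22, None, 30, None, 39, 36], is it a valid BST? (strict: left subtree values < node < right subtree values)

Level-order array: [6, None, 22, None, 30, None, 39, 36]
Validate using subtree bounds (lo, hi): at each node, require lo < value < hi,
then recurse left with hi=value and right with lo=value.
Preorder trace (stopping at first violation):
  at node 6 with bounds (-inf, +inf): OK
  at node 22 with bounds (6, +inf): OK
  at node 30 with bounds (22, +inf): OK
  at node 39 with bounds (30, +inf): OK
  at node 36 with bounds (30, 39): OK
No violation found at any node.
Result: Valid BST


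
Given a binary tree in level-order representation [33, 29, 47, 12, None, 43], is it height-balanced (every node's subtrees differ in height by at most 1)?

Tree (level-order array): [33, 29, 47, 12, None, 43]
Definition: a tree is height-balanced if, at every node, |h(left) - h(right)| <= 1 (empty subtree has height -1).
Bottom-up per-node check:
  node 12: h_left=-1, h_right=-1, diff=0 [OK], height=0
  node 29: h_left=0, h_right=-1, diff=1 [OK], height=1
  node 43: h_left=-1, h_right=-1, diff=0 [OK], height=0
  node 47: h_left=0, h_right=-1, diff=1 [OK], height=1
  node 33: h_left=1, h_right=1, diff=0 [OK], height=2
All nodes satisfy the balance condition.
Result: Balanced


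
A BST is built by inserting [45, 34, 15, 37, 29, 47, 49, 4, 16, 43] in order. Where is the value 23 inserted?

Starting tree (level order): [45, 34, 47, 15, 37, None, 49, 4, 29, None, 43, None, None, None, None, 16]
Insertion path: 45 -> 34 -> 15 -> 29 -> 16
Result: insert 23 as right child of 16
Final tree (level order): [45, 34, 47, 15, 37, None, 49, 4, 29, None, 43, None, None, None, None, 16, None, None, None, None, 23]


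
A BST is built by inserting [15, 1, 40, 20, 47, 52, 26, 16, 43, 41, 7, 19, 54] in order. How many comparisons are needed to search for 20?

Search path for 20: 15 -> 40 -> 20
Found: True
Comparisons: 3


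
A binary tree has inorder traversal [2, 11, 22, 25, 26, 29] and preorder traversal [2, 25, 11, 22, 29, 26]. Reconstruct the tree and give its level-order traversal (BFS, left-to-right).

Inorder:  [2, 11, 22, 25, 26, 29]
Preorder: [2, 25, 11, 22, 29, 26]
Algorithm: preorder visits root first, so consume preorder in order;
for each root, split the current inorder slice at that value into
left-subtree inorder and right-subtree inorder, then recurse.
Recursive splits:
  root=2; inorder splits into left=[], right=[11, 22, 25, 26, 29]
  root=25; inorder splits into left=[11, 22], right=[26, 29]
  root=11; inorder splits into left=[], right=[22]
  root=22; inorder splits into left=[], right=[]
  root=29; inorder splits into left=[26], right=[]
  root=26; inorder splits into left=[], right=[]
Reconstructed level-order: [2, 25, 11, 29, 22, 26]


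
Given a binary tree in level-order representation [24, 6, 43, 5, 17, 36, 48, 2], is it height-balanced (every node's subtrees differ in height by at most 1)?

Tree (level-order array): [24, 6, 43, 5, 17, 36, 48, 2]
Definition: a tree is height-balanced if, at every node, |h(left) - h(right)| <= 1 (empty subtree has height -1).
Bottom-up per-node check:
  node 2: h_left=-1, h_right=-1, diff=0 [OK], height=0
  node 5: h_left=0, h_right=-1, diff=1 [OK], height=1
  node 17: h_left=-1, h_right=-1, diff=0 [OK], height=0
  node 6: h_left=1, h_right=0, diff=1 [OK], height=2
  node 36: h_left=-1, h_right=-1, diff=0 [OK], height=0
  node 48: h_left=-1, h_right=-1, diff=0 [OK], height=0
  node 43: h_left=0, h_right=0, diff=0 [OK], height=1
  node 24: h_left=2, h_right=1, diff=1 [OK], height=3
All nodes satisfy the balance condition.
Result: Balanced


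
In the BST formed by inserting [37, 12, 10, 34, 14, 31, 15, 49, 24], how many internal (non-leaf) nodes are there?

Tree built from: [37, 12, 10, 34, 14, 31, 15, 49, 24]
Tree (level-order array): [37, 12, 49, 10, 34, None, None, None, None, 14, None, None, 31, 15, None, None, 24]
Rule: An internal node has at least one child.
Per-node child counts:
  node 37: 2 child(ren)
  node 12: 2 child(ren)
  node 10: 0 child(ren)
  node 34: 1 child(ren)
  node 14: 1 child(ren)
  node 31: 1 child(ren)
  node 15: 1 child(ren)
  node 24: 0 child(ren)
  node 49: 0 child(ren)
Matching nodes: [37, 12, 34, 14, 31, 15]
Count of internal (non-leaf) nodes: 6


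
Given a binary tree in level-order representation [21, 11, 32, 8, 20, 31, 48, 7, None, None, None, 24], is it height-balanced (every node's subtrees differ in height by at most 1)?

Tree (level-order array): [21, 11, 32, 8, 20, 31, 48, 7, None, None, None, 24]
Definition: a tree is height-balanced if, at every node, |h(left) - h(right)| <= 1 (empty subtree has height -1).
Bottom-up per-node check:
  node 7: h_left=-1, h_right=-1, diff=0 [OK], height=0
  node 8: h_left=0, h_right=-1, diff=1 [OK], height=1
  node 20: h_left=-1, h_right=-1, diff=0 [OK], height=0
  node 11: h_left=1, h_right=0, diff=1 [OK], height=2
  node 24: h_left=-1, h_right=-1, diff=0 [OK], height=0
  node 31: h_left=0, h_right=-1, diff=1 [OK], height=1
  node 48: h_left=-1, h_right=-1, diff=0 [OK], height=0
  node 32: h_left=1, h_right=0, diff=1 [OK], height=2
  node 21: h_left=2, h_right=2, diff=0 [OK], height=3
All nodes satisfy the balance condition.
Result: Balanced


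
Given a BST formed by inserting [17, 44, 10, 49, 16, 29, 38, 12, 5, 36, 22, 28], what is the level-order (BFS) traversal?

Tree insertion order: [17, 44, 10, 49, 16, 29, 38, 12, 5, 36, 22, 28]
Tree (level-order array): [17, 10, 44, 5, 16, 29, 49, None, None, 12, None, 22, 38, None, None, None, None, None, 28, 36]
BFS from the root, enqueuing left then right child of each popped node:
  queue [17] -> pop 17, enqueue [10, 44], visited so far: [17]
  queue [10, 44] -> pop 10, enqueue [5, 16], visited so far: [17, 10]
  queue [44, 5, 16] -> pop 44, enqueue [29, 49], visited so far: [17, 10, 44]
  queue [5, 16, 29, 49] -> pop 5, enqueue [none], visited so far: [17, 10, 44, 5]
  queue [16, 29, 49] -> pop 16, enqueue [12], visited so far: [17, 10, 44, 5, 16]
  queue [29, 49, 12] -> pop 29, enqueue [22, 38], visited so far: [17, 10, 44, 5, 16, 29]
  queue [49, 12, 22, 38] -> pop 49, enqueue [none], visited so far: [17, 10, 44, 5, 16, 29, 49]
  queue [12, 22, 38] -> pop 12, enqueue [none], visited so far: [17, 10, 44, 5, 16, 29, 49, 12]
  queue [22, 38] -> pop 22, enqueue [28], visited so far: [17, 10, 44, 5, 16, 29, 49, 12, 22]
  queue [38, 28] -> pop 38, enqueue [36], visited so far: [17, 10, 44, 5, 16, 29, 49, 12, 22, 38]
  queue [28, 36] -> pop 28, enqueue [none], visited so far: [17, 10, 44, 5, 16, 29, 49, 12, 22, 38, 28]
  queue [36] -> pop 36, enqueue [none], visited so far: [17, 10, 44, 5, 16, 29, 49, 12, 22, 38, 28, 36]
Result: [17, 10, 44, 5, 16, 29, 49, 12, 22, 38, 28, 36]


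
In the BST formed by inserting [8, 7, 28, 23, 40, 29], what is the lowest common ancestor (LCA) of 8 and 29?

Tree insertion order: [8, 7, 28, 23, 40, 29]
Tree (level-order array): [8, 7, 28, None, None, 23, 40, None, None, 29]
In a BST, the LCA of p=8, q=29 is the first node v on the
root-to-leaf path with p <= v <= q (go left if both < v, right if both > v).
Walk from root:
  at 8: 8 <= 8 <= 29, this is the LCA
LCA = 8


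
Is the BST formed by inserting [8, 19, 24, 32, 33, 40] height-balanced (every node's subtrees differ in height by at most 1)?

Tree (level-order array): [8, None, 19, None, 24, None, 32, None, 33, None, 40]
Definition: a tree is height-balanced if, at every node, |h(left) - h(right)| <= 1 (empty subtree has height -1).
Bottom-up per-node check:
  node 40: h_left=-1, h_right=-1, diff=0 [OK], height=0
  node 33: h_left=-1, h_right=0, diff=1 [OK], height=1
  node 32: h_left=-1, h_right=1, diff=2 [FAIL (|-1-1|=2 > 1)], height=2
  node 24: h_left=-1, h_right=2, diff=3 [FAIL (|-1-2|=3 > 1)], height=3
  node 19: h_left=-1, h_right=3, diff=4 [FAIL (|-1-3|=4 > 1)], height=4
  node 8: h_left=-1, h_right=4, diff=5 [FAIL (|-1-4|=5 > 1)], height=5
Node 32 violates the condition: |-1 - 1| = 2 > 1.
Result: Not balanced


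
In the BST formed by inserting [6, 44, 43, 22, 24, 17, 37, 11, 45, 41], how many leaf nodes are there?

Tree built from: [6, 44, 43, 22, 24, 17, 37, 11, 45, 41]
Tree (level-order array): [6, None, 44, 43, 45, 22, None, None, None, 17, 24, 11, None, None, 37, None, None, None, 41]
Rule: A leaf has 0 children.
Per-node child counts:
  node 6: 1 child(ren)
  node 44: 2 child(ren)
  node 43: 1 child(ren)
  node 22: 2 child(ren)
  node 17: 1 child(ren)
  node 11: 0 child(ren)
  node 24: 1 child(ren)
  node 37: 1 child(ren)
  node 41: 0 child(ren)
  node 45: 0 child(ren)
Matching nodes: [11, 41, 45]
Count of leaf nodes: 3


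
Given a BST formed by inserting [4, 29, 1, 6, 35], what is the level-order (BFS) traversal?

Tree insertion order: [4, 29, 1, 6, 35]
Tree (level-order array): [4, 1, 29, None, None, 6, 35]
BFS from the root, enqueuing left then right child of each popped node:
  queue [4] -> pop 4, enqueue [1, 29], visited so far: [4]
  queue [1, 29] -> pop 1, enqueue [none], visited so far: [4, 1]
  queue [29] -> pop 29, enqueue [6, 35], visited so far: [4, 1, 29]
  queue [6, 35] -> pop 6, enqueue [none], visited so far: [4, 1, 29, 6]
  queue [35] -> pop 35, enqueue [none], visited so far: [4, 1, 29, 6, 35]
Result: [4, 1, 29, 6, 35]


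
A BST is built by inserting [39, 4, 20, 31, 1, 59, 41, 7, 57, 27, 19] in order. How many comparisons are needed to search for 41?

Search path for 41: 39 -> 59 -> 41
Found: True
Comparisons: 3


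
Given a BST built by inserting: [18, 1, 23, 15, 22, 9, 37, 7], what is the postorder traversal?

Tree insertion order: [18, 1, 23, 15, 22, 9, 37, 7]
Tree (level-order array): [18, 1, 23, None, 15, 22, 37, 9, None, None, None, None, None, 7]
Postorder traversal: [7, 9, 15, 1, 22, 37, 23, 18]


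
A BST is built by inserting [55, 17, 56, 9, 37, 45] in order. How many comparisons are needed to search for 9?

Search path for 9: 55 -> 17 -> 9
Found: True
Comparisons: 3


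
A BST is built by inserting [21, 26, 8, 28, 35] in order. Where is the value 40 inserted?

Starting tree (level order): [21, 8, 26, None, None, None, 28, None, 35]
Insertion path: 21 -> 26 -> 28 -> 35
Result: insert 40 as right child of 35
Final tree (level order): [21, 8, 26, None, None, None, 28, None, 35, None, 40]


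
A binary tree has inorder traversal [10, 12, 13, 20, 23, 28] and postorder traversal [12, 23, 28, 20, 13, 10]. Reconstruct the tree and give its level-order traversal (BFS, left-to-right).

Inorder:   [10, 12, 13, 20, 23, 28]
Postorder: [12, 23, 28, 20, 13, 10]
Algorithm: postorder visits root last, so walk postorder right-to-left;
each value is the root of the current inorder slice — split it at that
value, recurse on the right subtree first, then the left.
Recursive splits:
  root=10; inorder splits into left=[], right=[12, 13, 20, 23, 28]
  root=13; inorder splits into left=[12], right=[20, 23, 28]
  root=20; inorder splits into left=[], right=[23, 28]
  root=28; inorder splits into left=[23], right=[]
  root=23; inorder splits into left=[], right=[]
  root=12; inorder splits into left=[], right=[]
Reconstructed level-order: [10, 13, 12, 20, 28, 23]


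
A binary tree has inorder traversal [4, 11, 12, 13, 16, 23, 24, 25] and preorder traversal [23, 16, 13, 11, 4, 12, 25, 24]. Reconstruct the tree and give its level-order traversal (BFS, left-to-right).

Inorder:  [4, 11, 12, 13, 16, 23, 24, 25]
Preorder: [23, 16, 13, 11, 4, 12, 25, 24]
Algorithm: preorder visits root first, so consume preorder in order;
for each root, split the current inorder slice at that value into
left-subtree inorder and right-subtree inorder, then recurse.
Recursive splits:
  root=23; inorder splits into left=[4, 11, 12, 13, 16], right=[24, 25]
  root=16; inorder splits into left=[4, 11, 12, 13], right=[]
  root=13; inorder splits into left=[4, 11, 12], right=[]
  root=11; inorder splits into left=[4], right=[12]
  root=4; inorder splits into left=[], right=[]
  root=12; inorder splits into left=[], right=[]
  root=25; inorder splits into left=[24], right=[]
  root=24; inorder splits into left=[], right=[]
Reconstructed level-order: [23, 16, 25, 13, 24, 11, 4, 12]


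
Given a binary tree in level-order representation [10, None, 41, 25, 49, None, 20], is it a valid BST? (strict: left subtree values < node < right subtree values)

Level-order array: [10, None, 41, 25, 49, None, 20]
Validate using subtree bounds (lo, hi): at each node, require lo < value < hi,
then recurse left with hi=value and right with lo=value.
Preorder trace (stopping at first violation):
  at node 10 with bounds (-inf, +inf): OK
  at node 41 with bounds (10, +inf): OK
  at node 25 with bounds (10, 41): OK
  at node 20 with bounds (25, 41): VIOLATION
Node 20 violates its bound: not (25 < 20 < 41).
Result: Not a valid BST


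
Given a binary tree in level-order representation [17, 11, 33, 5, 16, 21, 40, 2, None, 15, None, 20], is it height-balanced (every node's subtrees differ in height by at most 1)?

Tree (level-order array): [17, 11, 33, 5, 16, 21, 40, 2, None, 15, None, 20]
Definition: a tree is height-balanced if, at every node, |h(left) - h(right)| <= 1 (empty subtree has height -1).
Bottom-up per-node check:
  node 2: h_left=-1, h_right=-1, diff=0 [OK], height=0
  node 5: h_left=0, h_right=-1, diff=1 [OK], height=1
  node 15: h_left=-1, h_right=-1, diff=0 [OK], height=0
  node 16: h_left=0, h_right=-1, diff=1 [OK], height=1
  node 11: h_left=1, h_right=1, diff=0 [OK], height=2
  node 20: h_left=-1, h_right=-1, diff=0 [OK], height=0
  node 21: h_left=0, h_right=-1, diff=1 [OK], height=1
  node 40: h_left=-1, h_right=-1, diff=0 [OK], height=0
  node 33: h_left=1, h_right=0, diff=1 [OK], height=2
  node 17: h_left=2, h_right=2, diff=0 [OK], height=3
All nodes satisfy the balance condition.
Result: Balanced


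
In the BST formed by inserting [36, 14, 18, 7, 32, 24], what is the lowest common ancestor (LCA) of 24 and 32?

Tree insertion order: [36, 14, 18, 7, 32, 24]
Tree (level-order array): [36, 14, None, 7, 18, None, None, None, 32, 24]
In a BST, the LCA of p=24, q=32 is the first node v on the
root-to-leaf path with p <= v <= q (go left if both < v, right if both > v).
Walk from root:
  at 36: both 24 and 32 < 36, go left
  at 14: both 24 and 32 > 14, go right
  at 18: both 24 and 32 > 18, go right
  at 32: 24 <= 32 <= 32, this is the LCA
LCA = 32


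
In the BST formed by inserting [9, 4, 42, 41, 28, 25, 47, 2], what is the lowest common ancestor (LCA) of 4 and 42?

Tree insertion order: [9, 4, 42, 41, 28, 25, 47, 2]
Tree (level-order array): [9, 4, 42, 2, None, 41, 47, None, None, 28, None, None, None, 25]
In a BST, the LCA of p=4, q=42 is the first node v on the
root-to-leaf path with p <= v <= q (go left if both < v, right if both > v).
Walk from root:
  at 9: 4 <= 9 <= 42, this is the LCA
LCA = 9


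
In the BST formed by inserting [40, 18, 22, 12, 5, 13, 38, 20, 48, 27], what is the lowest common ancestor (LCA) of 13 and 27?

Tree insertion order: [40, 18, 22, 12, 5, 13, 38, 20, 48, 27]
Tree (level-order array): [40, 18, 48, 12, 22, None, None, 5, 13, 20, 38, None, None, None, None, None, None, 27]
In a BST, the LCA of p=13, q=27 is the first node v on the
root-to-leaf path with p <= v <= q (go left if both < v, right if both > v).
Walk from root:
  at 40: both 13 and 27 < 40, go left
  at 18: 13 <= 18 <= 27, this is the LCA
LCA = 18


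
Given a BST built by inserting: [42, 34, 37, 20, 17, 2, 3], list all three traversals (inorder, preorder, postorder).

Tree insertion order: [42, 34, 37, 20, 17, 2, 3]
Tree (level-order array): [42, 34, None, 20, 37, 17, None, None, None, 2, None, None, 3]
Inorder (L, root, R): [2, 3, 17, 20, 34, 37, 42]
Preorder (root, L, R): [42, 34, 20, 17, 2, 3, 37]
Postorder (L, R, root): [3, 2, 17, 20, 37, 34, 42]


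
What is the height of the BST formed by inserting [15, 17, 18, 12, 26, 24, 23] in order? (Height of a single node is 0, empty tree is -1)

Insertion order: [15, 17, 18, 12, 26, 24, 23]
Tree (level-order array): [15, 12, 17, None, None, None, 18, None, 26, 24, None, 23]
Compute height bottom-up (empty subtree = -1):
  height(12) = 1 + max(-1, -1) = 0
  height(23) = 1 + max(-1, -1) = 0
  height(24) = 1 + max(0, -1) = 1
  height(26) = 1 + max(1, -1) = 2
  height(18) = 1 + max(-1, 2) = 3
  height(17) = 1 + max(-1, 3) = 4
  height(15) = 1 + max(0, 4) = 5
Height = 5


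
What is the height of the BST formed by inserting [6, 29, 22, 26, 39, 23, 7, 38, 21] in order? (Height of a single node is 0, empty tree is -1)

Insertion order: [6, 29, 22, 26, 39, 23, 7, 38, 21]
Tree (level-order array): [6, None, 29, 22, 39, 7, 26, 38, None, None, 21, 23]
Compute height bottom-up (empty subtree = -1):
  height(21) = 1 + max(-1, -1) = 0
  height(7) = 1 + max(-1, 0) = 1
  height(23) = 1 + max(-1, -1) = 0
  height(26) = 1 + max(0, -1) = 1
  height(22) = 1 + max(1, 1) = 2
  height(38) = 1 + max(-1, -1) = 0
  height(39) = 1 + max(0, -1) = 1
  height(29) = 1 + max(2, 1) = 3
  height(6) = 1 + max(-1, 3) = 4
Height = 4


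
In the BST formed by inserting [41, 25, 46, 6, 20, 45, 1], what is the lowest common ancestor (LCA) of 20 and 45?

Tree insertion order: [41, 25, 46, 6, 20, 45, 1]
Tree (level-order array): [41, 25, 46, 6, None, 45, None, 1, 20]
In a BST, the LCA of p=20, q=45 is the first node v on the
root-to-leaf path with p <= v <= q (go left if both < v, right if both > v).
Walk from root:
  at 41: 20 <= 41 <= 45, this is the LCA
LCA = 41


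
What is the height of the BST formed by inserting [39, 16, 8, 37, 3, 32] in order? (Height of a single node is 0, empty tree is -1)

Insertion order: [39, 16, 8, 37, 3, 32]
Tree (level-order array): [39, 16, None, 8, 37, 3, None, 32]
Compute height bottom-up (empty subtree = -1):
  height(3) = 1 + max(-1, -1) = 0
  height(8) = 1 + max(0, -1) = 1
  height(32) = 1 + max(-1, -1) = 0
  height(37) = 1 + max(0, -1) = 1
  height(16) = 1 + max(1, 1) = 2
  height(39) = 1 + max(2, -1) = 3
Height = 3


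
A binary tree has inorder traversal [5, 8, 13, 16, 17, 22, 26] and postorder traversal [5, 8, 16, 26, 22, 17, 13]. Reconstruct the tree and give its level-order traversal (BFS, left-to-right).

Inorder:   [5, 8, 13, 16, 17, 22, 26]
Postorder: [5, 8, 16, 26, 22, 17, 13]
Algorithm: postorder visits root last, so walk postorder right-to-left;
each value is the root of the current inorder slice — split it at that
value, recurse on the right subtree first, then the left.
Recursive splits:
  root=13; inorder splits into left=[5, 8], right=[16, 17, 22, 26]
  root=17; inorder splits into left=[16], right=[22, 26]
  root=22; inorder splits into left=[], right=[26]
  root=26; inorder splits into left=[], right=[]
  root=16; inorder splits into left=[], right=[]
  root=8; inorder splits into left=[5], right=[]
  root=5; inorder splits into left=[], right=[]
Reconstructed level-order: [13, 8, 17, 5, 16, 22, 26]
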